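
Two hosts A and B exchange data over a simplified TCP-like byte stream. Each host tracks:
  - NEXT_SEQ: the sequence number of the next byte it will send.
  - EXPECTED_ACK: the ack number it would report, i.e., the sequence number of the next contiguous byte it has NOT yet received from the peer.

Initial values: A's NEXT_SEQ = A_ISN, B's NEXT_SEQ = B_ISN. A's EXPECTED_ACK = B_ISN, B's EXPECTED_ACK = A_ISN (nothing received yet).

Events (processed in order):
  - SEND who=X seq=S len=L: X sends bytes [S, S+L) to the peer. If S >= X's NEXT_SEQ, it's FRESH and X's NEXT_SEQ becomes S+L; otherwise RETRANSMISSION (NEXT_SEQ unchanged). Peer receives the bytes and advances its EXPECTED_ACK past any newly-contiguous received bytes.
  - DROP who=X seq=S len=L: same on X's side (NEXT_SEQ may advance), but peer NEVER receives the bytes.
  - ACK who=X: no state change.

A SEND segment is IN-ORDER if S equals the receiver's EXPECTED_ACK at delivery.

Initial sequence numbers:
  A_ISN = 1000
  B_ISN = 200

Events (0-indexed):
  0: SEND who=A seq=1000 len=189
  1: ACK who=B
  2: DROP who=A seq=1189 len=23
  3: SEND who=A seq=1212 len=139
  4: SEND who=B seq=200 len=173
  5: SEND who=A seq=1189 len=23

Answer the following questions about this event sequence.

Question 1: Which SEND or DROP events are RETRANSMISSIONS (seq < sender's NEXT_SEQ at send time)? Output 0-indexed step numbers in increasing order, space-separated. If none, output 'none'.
Step 0: SEND seq=1000 -> fresh
Step 2: DROP seq=1189 -> fresh
Step 3: SEND seq=1212 -> fresh
Step 4: SEND seq=200 -> fresh
Step 5: SEND seq=1189 -> retransmit

Answer: 5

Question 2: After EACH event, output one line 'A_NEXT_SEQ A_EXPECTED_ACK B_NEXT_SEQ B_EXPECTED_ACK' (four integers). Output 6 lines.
1189 200 200 1189
1189 200 200 1189
1212 200 200 1189
1351 200 200 1189
1351 373 373 1189
1351 373 373 1351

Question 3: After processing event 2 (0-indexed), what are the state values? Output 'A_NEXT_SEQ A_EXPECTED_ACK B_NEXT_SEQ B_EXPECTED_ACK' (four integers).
After event 0: A_seq=1189 A_ack=200 B_seq=200 B_ack=1189
After event 1: A_seq=1189 A_ack=200 B_seq=200 B_ack=1189
After event 2: A_seq=1212 A_ack=200 B_seq=200 B_ack=1189

1212 200 200 1189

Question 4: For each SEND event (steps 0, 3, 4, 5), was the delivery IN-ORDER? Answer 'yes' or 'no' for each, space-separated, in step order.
Step 0: SEND seq=1000 -> in-order
Step 3: SEND seq=1212 -> out-of-order
Step 4: SEND seq=200 -> in-order
Step 5: SEND seq=1189 -> in-order

Answer: yes no yes yes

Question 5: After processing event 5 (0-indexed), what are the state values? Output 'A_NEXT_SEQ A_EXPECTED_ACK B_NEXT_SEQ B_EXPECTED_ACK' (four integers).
After event 0: A_seq=1189 A_ack=200 B_seq=200 B_ack=1189
After event 1: A_seq=1189 A_ack=200 B_seq=200 B_ack=1189
After event 2: A_seq=1212 A_ack=200 B_seq=200 B_ack=1189
After event 3: A_seq=1351 A_ack=200 B_seq=200 B_ack=1189
After event 4: A_seq=1351 A_ack=373 B_seq=373 B_ack=1189
After event 5: A_seq=1351 A_ack=373 B_seq=373 B_ack=1351

1351 373 373 1351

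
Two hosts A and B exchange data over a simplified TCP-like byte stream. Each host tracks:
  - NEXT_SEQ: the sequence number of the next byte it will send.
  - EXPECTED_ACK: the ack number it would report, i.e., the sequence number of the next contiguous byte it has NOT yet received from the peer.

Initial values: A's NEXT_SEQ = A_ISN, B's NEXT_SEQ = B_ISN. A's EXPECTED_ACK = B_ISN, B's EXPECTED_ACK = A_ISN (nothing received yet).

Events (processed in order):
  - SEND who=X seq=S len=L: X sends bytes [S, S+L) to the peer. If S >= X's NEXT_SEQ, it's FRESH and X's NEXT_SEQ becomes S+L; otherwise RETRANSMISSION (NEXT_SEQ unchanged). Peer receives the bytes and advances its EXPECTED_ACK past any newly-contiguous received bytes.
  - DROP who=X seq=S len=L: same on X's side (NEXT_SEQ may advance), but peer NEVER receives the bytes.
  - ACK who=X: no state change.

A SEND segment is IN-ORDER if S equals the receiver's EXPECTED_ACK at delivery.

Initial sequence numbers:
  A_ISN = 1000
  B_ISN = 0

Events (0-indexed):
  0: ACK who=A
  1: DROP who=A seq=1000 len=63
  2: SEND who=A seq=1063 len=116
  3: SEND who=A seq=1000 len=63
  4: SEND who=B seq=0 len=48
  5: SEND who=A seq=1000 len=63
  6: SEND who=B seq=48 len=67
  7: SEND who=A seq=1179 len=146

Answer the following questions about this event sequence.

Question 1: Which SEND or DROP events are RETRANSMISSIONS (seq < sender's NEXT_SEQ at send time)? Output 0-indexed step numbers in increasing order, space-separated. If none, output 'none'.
Step 1: DROP seq=1000 -> fresh
Step 2: SEND seq=1063 -> fresh
Step 3: SEND seq=1000 -> retransmit
Step 4: SEND seq=0 -> fresh
Step 5: SEND seq=1000 -> retransmit
Step 6: SEND seq=48 -> fresh
Step 7: SEND seq=1179 -> fresh

Answer: 3 5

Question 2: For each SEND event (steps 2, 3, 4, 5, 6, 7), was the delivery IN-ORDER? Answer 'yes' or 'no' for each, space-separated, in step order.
Answer: no yes yes no yes yes

Derivation:
Step 2: SEND seq=1063 -> out-of-order
Step 3: SEND seq=1000 -> in-order
Step 4: SEND seq=0 -> in-order
Step 5: SEND seq=1000 -> out-of-order
Step 6: SEND seq=48 -> in-order
Step 7: SEND seq=1179 -> in-order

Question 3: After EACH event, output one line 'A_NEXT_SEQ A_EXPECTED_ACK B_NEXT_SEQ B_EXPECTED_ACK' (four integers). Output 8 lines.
1000 0 0 1000
1063 0 0 1000
1179 0 0 1000
1179 0 0 1179
1179 48 48 1179
1179 48 48 1179
1179 115 115 1179
1325 115 115 1325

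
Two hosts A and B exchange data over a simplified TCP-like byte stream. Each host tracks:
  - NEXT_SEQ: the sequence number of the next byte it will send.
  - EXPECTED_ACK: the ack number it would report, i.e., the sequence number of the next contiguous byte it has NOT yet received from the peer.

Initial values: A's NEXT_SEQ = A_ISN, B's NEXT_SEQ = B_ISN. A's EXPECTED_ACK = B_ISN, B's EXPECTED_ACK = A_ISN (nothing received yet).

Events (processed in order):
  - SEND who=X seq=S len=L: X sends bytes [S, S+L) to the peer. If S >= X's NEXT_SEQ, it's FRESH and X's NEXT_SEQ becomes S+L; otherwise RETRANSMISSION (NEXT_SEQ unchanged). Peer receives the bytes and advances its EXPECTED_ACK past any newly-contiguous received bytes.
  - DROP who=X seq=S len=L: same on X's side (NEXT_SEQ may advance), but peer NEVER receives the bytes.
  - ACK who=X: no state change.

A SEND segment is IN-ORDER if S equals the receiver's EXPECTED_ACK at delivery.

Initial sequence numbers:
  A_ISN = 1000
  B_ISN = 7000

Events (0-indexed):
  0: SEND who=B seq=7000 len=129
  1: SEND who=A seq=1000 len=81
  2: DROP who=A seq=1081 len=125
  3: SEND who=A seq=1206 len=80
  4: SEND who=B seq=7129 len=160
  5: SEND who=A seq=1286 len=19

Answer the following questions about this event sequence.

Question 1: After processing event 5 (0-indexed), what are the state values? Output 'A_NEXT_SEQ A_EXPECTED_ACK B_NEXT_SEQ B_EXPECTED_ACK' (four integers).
After event 0: A_seq=1000 A_ack=7129 B_seq=7129 B_ack=1000
After event 1: A_seq=1081 A_ack=7129 B_seq=7129 B_ack=1081
After event 2: A_seq=1206 A_ack=7129 B_seq=7129 B_ack=1081
After event 3: A_seq=1286 A_ack=7129 B_seq=7129 B_ack=1081
After event 4: A_seq=1286 A_ack=7289 B_seq=7289 B_ack=1081
After event 5: A_seq=1305 A_ack=7289 B_seq=7289 B_ack=1081

1305 7289 7289 1081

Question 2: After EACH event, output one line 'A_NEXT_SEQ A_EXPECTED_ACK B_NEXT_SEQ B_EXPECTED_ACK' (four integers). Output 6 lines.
1000 7129 7129 1000
1081 7129 7129 1081
1206 7129 7129 1081
1286 7129 7129 1081
1286 7289 7289 1081
1305 7289 7289 1081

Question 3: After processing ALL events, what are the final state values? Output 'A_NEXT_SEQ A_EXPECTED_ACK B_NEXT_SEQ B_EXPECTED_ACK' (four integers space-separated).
After event 0: A_seq=1000 A_ack=7129 B_seq=7129 B_ack=1000
After event 1: A_seq=1081 A_ack=7129 B_seq=7129 B_ack=1081
After event 2: A_seq=1206 A_ack=7129 B_seq=7129 B_ack=1081
After event 3: A_seq=1286 A_ack=7129 B_seq=7129 B_ack=1081
After event 4: A_seq=1286 A_ack=7289 B_seq=7289 B_ack=1081
After event 5: A_seq=1305 A_ack=7289 B_seq=7289 B_ack=1081

Answer: 1305 7289 7289 1081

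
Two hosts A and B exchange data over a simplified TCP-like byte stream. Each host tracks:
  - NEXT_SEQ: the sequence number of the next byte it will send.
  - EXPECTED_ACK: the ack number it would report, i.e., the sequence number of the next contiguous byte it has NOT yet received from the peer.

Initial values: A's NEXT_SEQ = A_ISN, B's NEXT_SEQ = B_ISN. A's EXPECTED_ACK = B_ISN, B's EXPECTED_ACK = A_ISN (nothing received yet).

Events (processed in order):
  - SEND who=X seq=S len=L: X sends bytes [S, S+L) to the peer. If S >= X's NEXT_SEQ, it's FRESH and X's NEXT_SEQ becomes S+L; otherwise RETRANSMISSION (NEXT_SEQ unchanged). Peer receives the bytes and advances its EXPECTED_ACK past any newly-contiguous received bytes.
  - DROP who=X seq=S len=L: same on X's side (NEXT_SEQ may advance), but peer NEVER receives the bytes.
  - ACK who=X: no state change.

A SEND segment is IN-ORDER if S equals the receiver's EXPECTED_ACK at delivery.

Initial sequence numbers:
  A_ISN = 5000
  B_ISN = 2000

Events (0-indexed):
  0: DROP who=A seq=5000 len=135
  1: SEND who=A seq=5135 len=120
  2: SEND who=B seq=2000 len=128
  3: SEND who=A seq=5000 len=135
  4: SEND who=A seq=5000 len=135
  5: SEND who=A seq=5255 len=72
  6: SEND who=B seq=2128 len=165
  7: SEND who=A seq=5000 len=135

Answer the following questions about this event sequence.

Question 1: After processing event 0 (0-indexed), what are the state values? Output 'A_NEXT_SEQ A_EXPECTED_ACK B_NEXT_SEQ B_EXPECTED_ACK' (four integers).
After event 0: A_seq=5135 A_ack=2000 B_seq=2000 B_ack=5000

5135 2000 2000 5000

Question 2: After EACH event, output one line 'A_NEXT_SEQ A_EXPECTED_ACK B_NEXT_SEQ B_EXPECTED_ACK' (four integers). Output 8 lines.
5135 2000 2000 5000
5255 2000 2000 5000
5255 2128 2128 5000
5255 2128 2128 5255
5255 2128 2128 5255
5327 2128 2128 5327
5327 2293 2293 5327
5327 2293 2293 5327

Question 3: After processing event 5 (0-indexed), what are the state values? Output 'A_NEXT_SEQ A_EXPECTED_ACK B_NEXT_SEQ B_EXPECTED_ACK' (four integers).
After event 0: A_seq=5135 A_ack=2000 B_seq=2000 B_ack=5000
After event 1: A_seq=5255 A_ack=2000 B_seq=2000 B_ack=5000
After event 2: A_seq=5255 A_ack=2128 B_seq=2128 B_ack=5000
After event 3: A_seq=5255 A_ack=2128 B_seq=2128 B_ack=5255
After event 4: A_seq=5255 A_ack=2128 B_seq=2128 B_ack=5255
After event 5: A_seq=5327 A_ack=2128 B_seq=2128 B_ack=5327

5327 2128 2128 5327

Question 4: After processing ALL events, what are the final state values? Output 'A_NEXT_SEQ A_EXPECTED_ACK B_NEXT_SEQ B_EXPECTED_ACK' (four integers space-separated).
Answer: 5327 2293 2293 5327

Derivation:
After event 0: A_seq=5135 A_ack=2000 B_seq=2000 B_ack=5000
After event 1: A_seq=5255 A_ack=2000 B_seq=2000 B_ack=5000
After event 2: A_seq=5255 A_ack=2128 B_seq=2128 B_ack=5000
After event 3: A_seq=5255 A_ack=2128 B_seq=2128 B_ack=5255
After event 4: A_seq=5255 A_ack=2128 B_seq=2128 B_ack=5255
After event 5: A_seq=5327 A_ack=2128 B_seq=2128 B_ack=5327
After event 6: A_seq=5327 A_ack=2293 B_seq=2293 B_ack=5327
After event 7: A_seq=5327 A_ack=2293 B_seq=2293 B_ack=5327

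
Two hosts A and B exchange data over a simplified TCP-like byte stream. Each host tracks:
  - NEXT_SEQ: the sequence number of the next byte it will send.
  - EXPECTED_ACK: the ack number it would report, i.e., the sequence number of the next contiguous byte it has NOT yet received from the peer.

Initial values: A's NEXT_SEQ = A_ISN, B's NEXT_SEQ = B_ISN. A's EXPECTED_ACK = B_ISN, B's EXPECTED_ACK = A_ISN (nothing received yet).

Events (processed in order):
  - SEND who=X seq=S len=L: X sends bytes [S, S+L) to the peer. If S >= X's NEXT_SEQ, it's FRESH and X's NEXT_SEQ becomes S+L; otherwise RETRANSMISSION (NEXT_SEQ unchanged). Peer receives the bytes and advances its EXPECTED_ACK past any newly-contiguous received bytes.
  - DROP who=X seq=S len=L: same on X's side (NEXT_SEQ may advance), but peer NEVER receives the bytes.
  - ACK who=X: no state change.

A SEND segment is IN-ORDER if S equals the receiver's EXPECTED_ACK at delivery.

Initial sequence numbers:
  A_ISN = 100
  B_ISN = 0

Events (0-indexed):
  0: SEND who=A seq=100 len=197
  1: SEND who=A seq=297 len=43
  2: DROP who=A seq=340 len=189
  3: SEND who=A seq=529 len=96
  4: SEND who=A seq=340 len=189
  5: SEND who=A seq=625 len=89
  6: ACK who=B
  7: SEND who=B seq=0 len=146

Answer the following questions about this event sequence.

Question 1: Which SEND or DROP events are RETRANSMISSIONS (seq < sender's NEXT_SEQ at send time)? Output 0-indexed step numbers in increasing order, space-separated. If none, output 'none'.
Step 0: SEND seq=100 -> fresh
Step 1: SEND seq=297 -> fresh
Step 2: DROP seq=340 -> fresh
Step 3: SEND seq=529 -> fresh
Step 4: SEND seq=340 -> retransmit
Step 5: SEND seq=625 -> fresh
Step 7: SEND seq=0 -> fresh

Answer: 4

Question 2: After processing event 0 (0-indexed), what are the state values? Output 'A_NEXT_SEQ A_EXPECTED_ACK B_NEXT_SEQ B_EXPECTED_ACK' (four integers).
After event 0: A_seq=297 A_ack=0 B_seq=0 B_ack=297

297 0 0 297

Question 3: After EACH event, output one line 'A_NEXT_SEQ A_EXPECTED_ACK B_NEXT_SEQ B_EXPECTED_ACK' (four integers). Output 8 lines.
297 0 0 297
340 0 0 340
529 0 0 340
625 0 0 340
625 0 0 625
714 0 0 714
714 0 0 714
714 146 146 714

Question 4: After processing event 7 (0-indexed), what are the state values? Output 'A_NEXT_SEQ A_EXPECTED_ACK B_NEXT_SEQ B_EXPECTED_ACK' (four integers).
After event 0: A_seq=297 A_ack=0 B_seq=0 B_ack=297
After event 1: A_seq=340 A_ack=0 B_seq=0 B_ack=340
After event 2: A_seq=529 A_ack=0 B_seq=0 B_ack=340
After event 3: A_seq=625 A_ack=0 B_seq=0 B_ack=340
After event 4: A_seq=625 A_ack=0 B_seq=0 B_ack=625
After event 5: A_seq=714 A_ack=0 B_seq=0 B_ack=714
After event 6: A_seq=714 A_ack=0 B_seq=0 B_ack=714
After event 7: A_seq=714 A_ack=146 B_seq=146 B_ack=714

714 146 146 714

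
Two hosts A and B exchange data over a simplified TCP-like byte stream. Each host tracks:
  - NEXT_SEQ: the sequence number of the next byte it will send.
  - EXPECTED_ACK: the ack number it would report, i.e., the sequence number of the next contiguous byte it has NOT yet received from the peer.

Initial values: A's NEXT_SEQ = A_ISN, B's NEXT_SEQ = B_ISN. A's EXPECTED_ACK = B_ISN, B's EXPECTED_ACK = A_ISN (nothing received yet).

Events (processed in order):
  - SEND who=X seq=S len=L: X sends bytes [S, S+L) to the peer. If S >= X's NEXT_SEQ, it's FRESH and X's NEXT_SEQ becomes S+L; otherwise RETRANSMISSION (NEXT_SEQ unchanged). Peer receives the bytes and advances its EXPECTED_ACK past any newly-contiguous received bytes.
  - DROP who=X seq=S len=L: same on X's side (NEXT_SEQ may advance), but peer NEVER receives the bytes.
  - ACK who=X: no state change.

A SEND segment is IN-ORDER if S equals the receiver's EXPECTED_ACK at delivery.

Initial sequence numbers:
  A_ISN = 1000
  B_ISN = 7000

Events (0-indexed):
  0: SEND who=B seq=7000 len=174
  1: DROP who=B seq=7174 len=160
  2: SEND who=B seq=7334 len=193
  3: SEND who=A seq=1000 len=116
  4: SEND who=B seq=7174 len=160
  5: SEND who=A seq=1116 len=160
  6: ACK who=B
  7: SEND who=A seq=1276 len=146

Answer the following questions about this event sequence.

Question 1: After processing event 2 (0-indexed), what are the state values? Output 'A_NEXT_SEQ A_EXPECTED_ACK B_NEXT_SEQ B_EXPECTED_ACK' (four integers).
After event 0: A_seq=1000 A_ack=7174 B_seq=7174 B_ack=1000
After event 1: A_seq=1000 A_ack=7174 B_seq=7334 B_ack=1000
After event 2: A_seq=1000 A_ack=7174 B_seq=7527 B_ack=1000

1000 7174 7527 1000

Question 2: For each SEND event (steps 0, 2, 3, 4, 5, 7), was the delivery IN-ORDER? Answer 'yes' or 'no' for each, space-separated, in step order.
Step 0: SEND seq=7000 -> in-order
Step 2: SEND seq=7334 -> out-of-order
Step 3: SEND seq=1000 -> in-order
Step 4: SEND seq=7174 -> in-order
Step 5: SEND seq=1116 -> in-order
Step 7: SEND seq=1276 -> in-order

Answer: yes no yes yes yes yes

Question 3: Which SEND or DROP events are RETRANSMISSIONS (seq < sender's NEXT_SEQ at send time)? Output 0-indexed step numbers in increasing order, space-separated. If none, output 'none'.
Answer: 4

Derivation:
Step 0: SEND seq=7000 -> fresh
Step 1: DROP seq=7174 -> fresh
Step 2: SEND seq=7334 -> fresh
Step 3: SEND seq=1000 -> fresh
Step 4: SEND seq=7174 -> retransmit
Step 5: SEND seq=1116 -> fresh
Step 7: SEND seq=1276 -> fresh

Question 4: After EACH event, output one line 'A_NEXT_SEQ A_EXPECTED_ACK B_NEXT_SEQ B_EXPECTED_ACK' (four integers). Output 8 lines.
1000 7174 7174 1000
1000 7174 7334 1000
1000 7174 7527 1000
1116 7174 7527 1116
1116 7527 7527 1116
1276 7527 7527 1276
1276 7527 7527 1276
1422 7527 7527 1422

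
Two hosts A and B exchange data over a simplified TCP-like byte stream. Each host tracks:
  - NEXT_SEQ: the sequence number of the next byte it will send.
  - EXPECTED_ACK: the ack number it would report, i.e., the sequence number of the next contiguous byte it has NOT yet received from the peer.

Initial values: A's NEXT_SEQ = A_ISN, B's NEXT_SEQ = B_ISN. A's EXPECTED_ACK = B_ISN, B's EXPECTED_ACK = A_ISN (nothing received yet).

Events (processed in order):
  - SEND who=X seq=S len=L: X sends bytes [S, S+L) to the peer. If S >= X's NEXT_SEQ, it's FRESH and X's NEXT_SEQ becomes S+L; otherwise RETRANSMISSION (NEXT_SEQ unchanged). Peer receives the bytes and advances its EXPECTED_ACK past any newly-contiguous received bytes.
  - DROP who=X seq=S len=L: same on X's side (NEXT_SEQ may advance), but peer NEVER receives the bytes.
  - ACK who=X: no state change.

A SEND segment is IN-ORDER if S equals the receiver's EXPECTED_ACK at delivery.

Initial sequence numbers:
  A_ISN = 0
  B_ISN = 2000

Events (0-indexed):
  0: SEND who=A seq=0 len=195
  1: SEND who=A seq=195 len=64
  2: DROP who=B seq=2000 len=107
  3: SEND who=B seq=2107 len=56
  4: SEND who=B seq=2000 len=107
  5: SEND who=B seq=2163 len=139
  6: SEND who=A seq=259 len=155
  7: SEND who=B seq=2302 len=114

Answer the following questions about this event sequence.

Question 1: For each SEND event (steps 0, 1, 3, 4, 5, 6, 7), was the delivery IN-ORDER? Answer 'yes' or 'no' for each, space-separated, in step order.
Step 0: SEND seq=0 -> in-order
Step 1: SEND seq=195 -> in-order
Step 3: SEND seq=2107 -> out-of-order
Step 4: SEND seq=2000 -> in-order
Step 5: SEND seq=2163 -> in-order
Step 6: SEND seq=259 -> in-order
Step 7: SEND seq=2302 -> in-order

Answer: yes yes no yes yes yes yes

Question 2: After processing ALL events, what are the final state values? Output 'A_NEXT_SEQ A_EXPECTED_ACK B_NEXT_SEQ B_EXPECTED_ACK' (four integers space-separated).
After event 0: A_seq=195 A_ack=2000 B_seq=2000 B_ack=195
After event 1: A_seq=259 A_ack=2000 B_seq=2000 B_ack=259
After event 2: A_seq=259 A_ack=2000 B_seq=2107 B_ack=259
After event 3: A_seq=259 A_ack=2000 B_seq=2163 B_ack=259
After event 4: A_seq=259 A_ack=2163 B_seq=2163 B_ack=259
After event 5: A_seq=259 A_ack=2302 B_seq=2302 B_ack=259
After event 6: A_seq=414 A_ack=2302 B_seq=2302 B_ack=414
After event 7: A_seq=414 A_ack=2416 B_seq=2416 B_ack=414

Answer: 414 2416 2416 414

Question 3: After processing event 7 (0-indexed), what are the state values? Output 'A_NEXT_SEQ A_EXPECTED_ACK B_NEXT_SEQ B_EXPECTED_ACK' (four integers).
After event 0: A_seq=195 A_ack=2000 B_seq=2000 B_ack=195
After event 1: A_seq=259 A_ack=2000 B_seq=2000 B_ack=259
After event 2: A_seq=259 A_ack=2000 B_seq=2107 B_ack=259
After event 3: A_seq=259 A_ack=2000 B_seq=2163 B_ack=259
After event 4: A_seq=259 A_ack=2163 B_seq=2163 B_ack=259
After event 5: A_seq=259 A_ack=2302 B_seq=2302 B_ack=259
After event 6: A_seq=414 A_ack=2302 B_seq=2302 B_ack=414
After event 7: A_seq=414 A_ack=2416 B_seq=2416 B_ack=414

414 2416 2416 414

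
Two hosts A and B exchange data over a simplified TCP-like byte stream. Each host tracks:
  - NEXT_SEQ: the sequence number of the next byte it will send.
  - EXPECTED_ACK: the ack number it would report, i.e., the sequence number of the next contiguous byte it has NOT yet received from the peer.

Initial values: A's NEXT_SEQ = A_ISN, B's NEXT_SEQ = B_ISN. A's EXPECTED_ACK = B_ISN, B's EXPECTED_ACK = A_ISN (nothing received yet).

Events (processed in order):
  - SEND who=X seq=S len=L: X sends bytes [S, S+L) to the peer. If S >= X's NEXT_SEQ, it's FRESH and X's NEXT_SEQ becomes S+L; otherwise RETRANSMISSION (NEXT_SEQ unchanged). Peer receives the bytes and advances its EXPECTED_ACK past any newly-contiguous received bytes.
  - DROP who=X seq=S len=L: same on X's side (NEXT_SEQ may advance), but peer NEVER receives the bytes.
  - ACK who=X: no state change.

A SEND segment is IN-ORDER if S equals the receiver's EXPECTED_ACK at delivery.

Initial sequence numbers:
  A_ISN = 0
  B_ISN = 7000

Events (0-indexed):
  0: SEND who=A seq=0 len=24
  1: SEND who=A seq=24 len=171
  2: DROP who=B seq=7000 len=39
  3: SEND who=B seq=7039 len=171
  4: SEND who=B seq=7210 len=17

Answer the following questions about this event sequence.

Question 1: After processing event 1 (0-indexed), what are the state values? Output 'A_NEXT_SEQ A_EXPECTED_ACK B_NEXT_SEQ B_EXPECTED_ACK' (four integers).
After event 0: A_seq=24 A_ack=7000 B_seq=7000 B_ack=24
After event 1: A_seq=195 A_ack=7000 B_seq=7000 B_ack=195

195 7000 7000 195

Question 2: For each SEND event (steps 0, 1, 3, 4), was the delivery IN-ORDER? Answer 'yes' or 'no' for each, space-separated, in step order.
Step 0: SEND seq=0 -> in-order
Step 1: SEND seq=24 -> in-order
Step 3: SEND seq=7039 -> out-of-order
Step 4: SEND seq=7210 -> out-of-order

Answer: yes yes no no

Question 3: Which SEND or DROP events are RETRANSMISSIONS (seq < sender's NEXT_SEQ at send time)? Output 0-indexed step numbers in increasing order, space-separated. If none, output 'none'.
Answer: none

Derivation:
Step 0: SEND seq=0 -> fresh
Step 1: SEND seq=24 -> fresh
Step 2: DROP seq=7000 -> fresh
Step 3: SEND seq=7039 -> fresh
Step 4: SEND seq=7210 -> fresh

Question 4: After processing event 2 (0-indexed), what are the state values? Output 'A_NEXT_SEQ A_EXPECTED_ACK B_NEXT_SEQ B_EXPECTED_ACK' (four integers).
After event 0: A_seq=24 A_ack=7000 B_seq=7000 B_ack=24
After event 1: A_seq=195 A_ack=7000 B_seq=7000 B_ack=195
After event 2: A_seq=195 A_ack=7000 B_seq=7039 B_ack=195

195 7000 7039 195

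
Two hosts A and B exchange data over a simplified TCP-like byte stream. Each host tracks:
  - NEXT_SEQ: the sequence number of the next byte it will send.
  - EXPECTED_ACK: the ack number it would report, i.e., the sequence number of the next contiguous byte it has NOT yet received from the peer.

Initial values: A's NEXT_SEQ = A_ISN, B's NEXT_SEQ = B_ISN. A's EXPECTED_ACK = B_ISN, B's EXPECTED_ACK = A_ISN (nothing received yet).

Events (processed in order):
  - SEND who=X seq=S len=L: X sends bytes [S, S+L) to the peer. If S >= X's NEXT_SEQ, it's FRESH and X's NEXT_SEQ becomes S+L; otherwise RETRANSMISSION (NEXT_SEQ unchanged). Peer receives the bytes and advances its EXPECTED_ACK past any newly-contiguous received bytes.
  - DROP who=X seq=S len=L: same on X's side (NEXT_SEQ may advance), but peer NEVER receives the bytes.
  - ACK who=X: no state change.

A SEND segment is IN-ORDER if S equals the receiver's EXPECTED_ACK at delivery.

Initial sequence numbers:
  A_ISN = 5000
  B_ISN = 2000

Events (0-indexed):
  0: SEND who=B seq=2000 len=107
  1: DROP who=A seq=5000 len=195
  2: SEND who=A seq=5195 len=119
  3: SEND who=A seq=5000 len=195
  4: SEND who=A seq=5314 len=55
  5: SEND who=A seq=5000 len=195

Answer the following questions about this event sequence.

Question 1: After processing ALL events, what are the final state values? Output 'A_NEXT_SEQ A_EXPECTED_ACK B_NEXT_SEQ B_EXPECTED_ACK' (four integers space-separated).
After event 0: A_seq=5000 A_ack=2107 B_seq=2107 B_ack=5000
After event 1: A_seq=5195 A_ack=2107 B_seq=2107 B_ack=5000
After event 2: A_seq=5314 A_ack=2107 B_seq=2107 B_ack=5000
After event 3: A_seq=5314 A_ack=2107 B_seq=2107 B_ack=5314
After event 4: A_seq=5369 A_ack=2107 B_seq=2107 B_ack=5369
After event 5: A_seq=5369 A_ack=2107 B_seq=2107 B_ack=5369

Answer: 5369 2107 2107 5369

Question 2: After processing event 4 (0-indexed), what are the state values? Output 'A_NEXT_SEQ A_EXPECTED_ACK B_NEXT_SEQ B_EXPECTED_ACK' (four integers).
After event 0: A_seq=5000 A_ack=2107 B_seq=2107 B_ack=5000
After event 1: A_seq=5195 A_ack=2107 B_seq=2107 B_ack=5000
After event 2: A_seq=5314 A_ack=2107 B_seq=2107 B_ack=5000
After event 3: A_seq=5314 A_ack=2107 B_seq=2107 B_ack=5314
After event 4: A_seq=5369 A_ack=2107 B_seq=2107 B_ack=5369

5369 2107 2107 5369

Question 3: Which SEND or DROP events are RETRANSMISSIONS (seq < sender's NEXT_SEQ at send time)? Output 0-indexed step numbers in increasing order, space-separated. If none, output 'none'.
Step 0: SEND seq=2000 -> fresh
Step 1: DROP seq=5000 -> fresh
Step 2: SEND seq=5195 -> fresh
Step 3: SEND seq=5000 -> retransmit
Step 4: SEND seq=5314 -> fresh
Step 5: SEND seq=5000 -> retransmit

Answer: 3 5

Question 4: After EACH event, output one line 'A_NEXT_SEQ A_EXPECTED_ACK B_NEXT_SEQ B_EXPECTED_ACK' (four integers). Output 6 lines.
5000 2107 2107 5000
5195 2107 2107 5000
5314 2107 2107 5000
5314 2107 2107 5314
5369 2107 2107 5369
5369 2107 2107 5369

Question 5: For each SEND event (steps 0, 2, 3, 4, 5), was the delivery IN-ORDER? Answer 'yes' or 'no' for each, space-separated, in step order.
Step 0: SEND seq=2000 -> in-order
Step 2: SEND seq=5195 -> out-of-order
Step 3: SEND seq=5000 -> in-order
Step 4: SEND seq=5314 -> in-order
Step 5: SEND seq=5000 -> out-of-order

Answer: yes no yes yes no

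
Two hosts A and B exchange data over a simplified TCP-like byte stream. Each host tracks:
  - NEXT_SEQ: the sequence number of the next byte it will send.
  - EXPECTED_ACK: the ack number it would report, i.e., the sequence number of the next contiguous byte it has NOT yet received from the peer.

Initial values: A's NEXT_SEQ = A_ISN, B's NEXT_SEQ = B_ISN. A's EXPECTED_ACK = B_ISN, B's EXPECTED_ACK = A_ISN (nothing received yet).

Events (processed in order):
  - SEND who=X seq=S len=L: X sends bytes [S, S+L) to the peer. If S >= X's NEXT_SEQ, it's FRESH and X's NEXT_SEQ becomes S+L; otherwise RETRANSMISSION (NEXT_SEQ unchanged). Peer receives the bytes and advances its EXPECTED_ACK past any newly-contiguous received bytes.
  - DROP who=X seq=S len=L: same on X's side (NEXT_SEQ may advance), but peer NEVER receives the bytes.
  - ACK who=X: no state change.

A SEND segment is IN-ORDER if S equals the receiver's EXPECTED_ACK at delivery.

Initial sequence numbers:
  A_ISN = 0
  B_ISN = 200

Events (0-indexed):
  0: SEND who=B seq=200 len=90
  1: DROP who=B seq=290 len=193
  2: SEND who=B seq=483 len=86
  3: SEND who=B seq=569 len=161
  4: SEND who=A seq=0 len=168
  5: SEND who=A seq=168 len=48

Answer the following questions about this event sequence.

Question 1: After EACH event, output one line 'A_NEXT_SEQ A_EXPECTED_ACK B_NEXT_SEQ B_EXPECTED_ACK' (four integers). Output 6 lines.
0 290 290 0
0 290 483 0
0 290 569 0
0 290 730 0
168 290 730 168
216 290 730 216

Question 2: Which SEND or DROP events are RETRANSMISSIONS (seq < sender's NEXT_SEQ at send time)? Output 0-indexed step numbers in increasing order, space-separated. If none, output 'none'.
Answer: none

Derivation:
Step 0: SEND seq=200 -> fresh
Step 1: DROP seq=290 -> fresh
Step 2: SEND seq=483 -> fresh
Step 3: SEND seq=569 -> fresh
Step 4: SEND seq=0 -> fresh
Step 5: SEND seq=168 -> fresh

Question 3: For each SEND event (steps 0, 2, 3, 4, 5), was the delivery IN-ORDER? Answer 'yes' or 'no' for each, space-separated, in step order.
Step 0: SEND seq=200 -> in-order
Step 2: SEND seq=483 -> out-of-order
Step 3: SEND seq=569 -> out-of-order
Step 4: SEND seq=0 -> in-order
Step 5: SEND seq=168 -> in-order

Answer: yes no no yes yes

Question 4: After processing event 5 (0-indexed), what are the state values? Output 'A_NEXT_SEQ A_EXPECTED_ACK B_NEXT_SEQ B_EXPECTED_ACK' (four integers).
After event 0: A_seq=0 A_ack=290 B_seq=290 B_ack=0
After event 1: A_seq=0 A_ack=290 B_seq=483 B_ack=0
After event 2: A_seq=0 A_ack=290 B_seq=569 B_ack=0
After event 3: A_seq=0 A_ack=290 B_seq=730 B_ack=0
After event 4: A_seq=168 A_ack=290 B_seq=730 B_ack=168
After event 5: A_seq=216 A_ack=290 B_seq=730 B_ack=216

216 290 730 216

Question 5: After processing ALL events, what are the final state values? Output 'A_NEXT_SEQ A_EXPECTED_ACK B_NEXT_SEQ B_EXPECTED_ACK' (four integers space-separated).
Answer: 216 290 730 216

Derivation:
After event 0: A_seq=0 A_ack=290 B_seq=290 B_ack=0
After event 1: A_seq=0 A_ack=290 B_seq=483 B_ack=0
After event 2: A_seq=0 A_ack=290 B_seq=569 B_ack=0
After event 3: A_seq=0 A_ack=290 B_seq=730 B_ack=0
After event 4: A_seq=168 A_ack=290 B_seq=730 B_ack=168
After event 5: A_seq=216 A_ack=290 B_seq=730 B_ack=216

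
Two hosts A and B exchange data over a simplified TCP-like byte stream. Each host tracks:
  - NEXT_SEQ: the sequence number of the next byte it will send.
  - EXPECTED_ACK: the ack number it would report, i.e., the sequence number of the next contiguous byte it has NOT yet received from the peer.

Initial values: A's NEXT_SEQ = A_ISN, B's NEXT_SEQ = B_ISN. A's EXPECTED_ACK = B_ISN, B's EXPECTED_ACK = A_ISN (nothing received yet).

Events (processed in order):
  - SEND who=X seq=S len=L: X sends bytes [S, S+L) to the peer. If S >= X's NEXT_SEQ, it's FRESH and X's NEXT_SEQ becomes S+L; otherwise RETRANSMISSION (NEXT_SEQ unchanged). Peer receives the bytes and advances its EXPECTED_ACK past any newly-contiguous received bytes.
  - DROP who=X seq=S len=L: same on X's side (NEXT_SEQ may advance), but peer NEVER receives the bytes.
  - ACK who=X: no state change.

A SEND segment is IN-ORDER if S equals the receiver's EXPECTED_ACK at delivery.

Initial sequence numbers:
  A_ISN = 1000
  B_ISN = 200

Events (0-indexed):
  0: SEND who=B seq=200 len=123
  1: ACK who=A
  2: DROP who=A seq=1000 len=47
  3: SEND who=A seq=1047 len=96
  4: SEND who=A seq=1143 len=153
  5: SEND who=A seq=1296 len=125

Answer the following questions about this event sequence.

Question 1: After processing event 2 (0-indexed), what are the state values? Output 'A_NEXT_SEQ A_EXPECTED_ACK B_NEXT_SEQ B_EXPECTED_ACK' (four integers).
After event 0: A_seq=1000 A_ack=323 B_seq=323 B_ack=1000
After event 1: A_seq=1000 A_ack=323 B_seq=323 B_ack=1000
After event 2: A_seq=1047 A_ack=323 B_seq=323 B_ack=1000

1047 323 323 1000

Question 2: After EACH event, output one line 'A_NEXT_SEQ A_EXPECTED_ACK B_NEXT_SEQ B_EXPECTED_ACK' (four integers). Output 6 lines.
1000 323 323 1000
1000 323 323 1000
1047 323 323 1000
1143 323 323 1000
1296 323 323 1000
1421 323 323 1000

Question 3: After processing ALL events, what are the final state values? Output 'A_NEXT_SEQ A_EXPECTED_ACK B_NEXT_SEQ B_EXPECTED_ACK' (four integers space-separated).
Answer: 1421 323 323 1000

Derivation:
After event 0: A_seq=1000 A_ack=323 B_seq=323 B_ack=1000
After event 1: A_seq=1000 A_ack=323 B_seq=323 B_ack=1000
After event 2: A_seq=1047 A_ack=323 B_seq=323 B_ack=1000
After event 3: A_seq=1143 A_ack=323 B_seq=323 B_ack=1000
After event 4: A_seq=1296 A_ack=323 B_seq=323 B_ack=1000
After event 5: A_seq=1421 A_ack=323 B_seq=323 B_ack=1000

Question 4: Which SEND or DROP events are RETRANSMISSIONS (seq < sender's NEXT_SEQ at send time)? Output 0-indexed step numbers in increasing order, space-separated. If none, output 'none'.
Step 0: SEND seq=200 -> fresh
Step 2: DROP seq=1000 -> fresh
Step 3: SEND seq=1047 -> fresh
Step 4: SEND seq=1143 -> fresh
Step 5: SEND seq=1296 -> fresh

Answer: none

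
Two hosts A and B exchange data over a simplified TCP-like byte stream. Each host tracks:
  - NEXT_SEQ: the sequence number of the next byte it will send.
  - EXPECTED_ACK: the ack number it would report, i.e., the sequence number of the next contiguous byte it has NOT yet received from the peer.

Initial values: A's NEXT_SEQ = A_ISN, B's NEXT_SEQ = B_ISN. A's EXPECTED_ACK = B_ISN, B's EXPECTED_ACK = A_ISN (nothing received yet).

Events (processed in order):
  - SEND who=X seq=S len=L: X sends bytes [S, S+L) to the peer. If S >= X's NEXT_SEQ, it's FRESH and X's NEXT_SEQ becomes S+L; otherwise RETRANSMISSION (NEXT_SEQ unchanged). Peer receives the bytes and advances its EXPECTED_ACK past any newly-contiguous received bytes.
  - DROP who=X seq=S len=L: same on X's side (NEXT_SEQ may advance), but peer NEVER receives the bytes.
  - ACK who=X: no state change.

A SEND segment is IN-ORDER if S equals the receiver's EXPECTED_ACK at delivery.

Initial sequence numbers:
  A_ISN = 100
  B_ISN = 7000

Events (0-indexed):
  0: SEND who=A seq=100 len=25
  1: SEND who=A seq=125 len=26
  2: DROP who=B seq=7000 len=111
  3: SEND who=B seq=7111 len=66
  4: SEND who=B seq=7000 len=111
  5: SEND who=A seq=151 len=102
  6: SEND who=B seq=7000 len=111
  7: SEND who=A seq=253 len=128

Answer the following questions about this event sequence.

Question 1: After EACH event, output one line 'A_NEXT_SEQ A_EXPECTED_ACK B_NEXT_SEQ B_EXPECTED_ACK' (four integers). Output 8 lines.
125 7000 7000 125
151 7000 7000 151
151 7000 7111 151
151 7000 7177 151
151 7177 7177 151
253 7177 7177 253
253 7177 7177 253
381 7177 7177 381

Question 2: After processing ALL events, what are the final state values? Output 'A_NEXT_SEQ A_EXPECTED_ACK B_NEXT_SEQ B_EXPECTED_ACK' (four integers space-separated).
Answer: 381 7177 7177 381

Derivation:
After event 0: A_seq=125 A_ack=7000 B_seq=7000 B_ack=125
After event 1: A_seq=151 A_ack=7000 B_seq=7000 B_ack=151
After event 2: A_seq=151 A_ack=7000 B_seq=7111 B_ack=151
After event 3: A_seq=151 A_ack=7000 B_seq=7177 B_ack=151
After event 4: A_seq=151 A_ack=7177 B_seq=7177 B_ack=151
After event 5: A_seq=253 A_ack=7177 B_seq=7177 B_ack=253
After event 6: A_seq=253 A_ack=7177 B_seq=7177 B_ack=253
After event 7: A_seq=381 A_ack=7177 B_seq=7177 B_ack=381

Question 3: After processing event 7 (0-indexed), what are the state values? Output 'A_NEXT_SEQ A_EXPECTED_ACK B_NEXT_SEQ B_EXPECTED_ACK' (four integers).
After event 0: A_seq=125 A_ack=7000 B_seq=7000 B_ack=125
After event 1: A_seq=151 A_ack=7000 B_seq=7000 B_ack=151
After event 2: A_seq=151 A_ack=7000 B_seq=7111 B_ack=151
After event 3: A_seq=151 A_ack=7000 B_seq=7177 B_ack=151
After event 4: A_seq=151 A_ack=7177 B_seq=7177 B_ack=151
After event 5: A_seq=253 A_ack=7177 B_seq=7177 B_ack=253
After event 6: A_seq=253 A_ack=7177 B_seq=7177 B_ack=253
After event 7: A_seq=381 A_ack=7177 B_seq=7177 B_ack=381

381 7177 7177 381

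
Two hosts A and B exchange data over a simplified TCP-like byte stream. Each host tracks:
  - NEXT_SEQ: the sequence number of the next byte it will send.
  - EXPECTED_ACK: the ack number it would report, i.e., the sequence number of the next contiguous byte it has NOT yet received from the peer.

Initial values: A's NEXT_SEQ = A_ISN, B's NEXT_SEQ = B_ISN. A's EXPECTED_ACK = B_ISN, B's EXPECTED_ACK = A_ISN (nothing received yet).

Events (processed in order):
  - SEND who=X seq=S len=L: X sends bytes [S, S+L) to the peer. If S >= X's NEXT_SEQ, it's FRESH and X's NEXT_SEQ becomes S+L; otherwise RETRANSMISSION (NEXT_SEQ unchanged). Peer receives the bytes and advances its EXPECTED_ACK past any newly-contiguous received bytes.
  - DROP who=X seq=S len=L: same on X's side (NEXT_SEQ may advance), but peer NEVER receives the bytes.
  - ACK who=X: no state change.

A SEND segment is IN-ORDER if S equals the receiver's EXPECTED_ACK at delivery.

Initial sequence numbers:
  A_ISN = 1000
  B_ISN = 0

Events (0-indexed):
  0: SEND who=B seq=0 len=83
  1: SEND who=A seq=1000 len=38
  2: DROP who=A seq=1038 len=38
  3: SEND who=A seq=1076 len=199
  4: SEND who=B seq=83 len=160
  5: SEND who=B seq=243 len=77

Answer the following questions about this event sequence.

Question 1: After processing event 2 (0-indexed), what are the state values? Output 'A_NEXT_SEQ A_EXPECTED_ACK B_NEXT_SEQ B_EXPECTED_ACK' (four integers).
After event 0: A_seq=1000 A_ack=83 B_seq=83 B_ack=1000
After event 1: A_seq=1038 A_ack=83 B_seq=83 B_ack=1038
After event 2: A_seq=1076 A_ack=83 B_seq=83 B_ack=1038

1076 83 83 1038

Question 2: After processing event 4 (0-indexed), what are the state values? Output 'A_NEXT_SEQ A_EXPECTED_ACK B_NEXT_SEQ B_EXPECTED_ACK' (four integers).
After event 0: A_seq=1000 A_ack=83 B_seq=83 B_ack=1000
After event 1: A_seq=1038 A_ack=83 B_seq=83 B_ack=1038
After event 2: A_seq=1076 A_ack=83 B_seq=83 B_ack=1038
After event 3: A_seq=1275 A_ack=83 B_seq=83 B_ack=1038
After event 4: A_seq=1275 A_ack=243 B_seq=243 B_ack=1038

1275 243 243 1038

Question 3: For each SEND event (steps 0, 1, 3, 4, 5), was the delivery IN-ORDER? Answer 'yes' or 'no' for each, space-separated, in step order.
Answer: yes yes no yes yes

Derivation:
Step 0: SEND seq=0 -> in-order
Step 1: SEND seq=1000 -> in-order
Step 3: SEND seq=1076 -> out-of-order
Step 4: SEND seq=83 -> in-order
Step 5: SEND seq=243 -> in-order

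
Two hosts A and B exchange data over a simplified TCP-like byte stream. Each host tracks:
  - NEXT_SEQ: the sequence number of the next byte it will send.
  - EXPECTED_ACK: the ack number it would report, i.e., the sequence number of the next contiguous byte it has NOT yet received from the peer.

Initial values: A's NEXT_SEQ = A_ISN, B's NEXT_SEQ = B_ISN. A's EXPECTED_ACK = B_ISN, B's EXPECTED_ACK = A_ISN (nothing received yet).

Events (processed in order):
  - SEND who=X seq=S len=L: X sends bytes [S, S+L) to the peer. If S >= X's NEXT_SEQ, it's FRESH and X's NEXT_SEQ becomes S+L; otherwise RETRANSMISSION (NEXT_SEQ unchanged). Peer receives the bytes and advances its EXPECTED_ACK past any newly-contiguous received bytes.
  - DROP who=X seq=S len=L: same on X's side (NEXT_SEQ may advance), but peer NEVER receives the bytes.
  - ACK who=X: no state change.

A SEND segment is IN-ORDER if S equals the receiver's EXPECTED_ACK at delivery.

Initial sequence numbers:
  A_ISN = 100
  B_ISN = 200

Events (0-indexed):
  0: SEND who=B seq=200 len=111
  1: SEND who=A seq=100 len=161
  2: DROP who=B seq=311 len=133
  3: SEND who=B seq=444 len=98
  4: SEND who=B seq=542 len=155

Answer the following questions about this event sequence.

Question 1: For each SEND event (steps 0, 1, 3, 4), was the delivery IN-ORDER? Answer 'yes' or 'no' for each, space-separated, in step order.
Step 0: SEND seq=200 -> in-order
Step 1: SEND seq=100 -> in-order
Step 3: SEND seq=444 -> out-of-order
Step 4: SEND seq=542 -> out-of-order

Answer: yes yes no no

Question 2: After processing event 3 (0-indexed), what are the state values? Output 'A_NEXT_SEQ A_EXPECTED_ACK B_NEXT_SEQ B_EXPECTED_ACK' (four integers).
After event 0: A_seq=100 A_ack=311 B_seq=311 B_ack=100
After event 1: A_seq=261 A_ack=311 B_seq=311 B_ack=261
After event 2: A_seq=261 A_ack=311 B_seq=444 B_ack=261
After event 3: A_seq=261 A_ack=311 B_seq=542 B_ack=261

261 311 542 261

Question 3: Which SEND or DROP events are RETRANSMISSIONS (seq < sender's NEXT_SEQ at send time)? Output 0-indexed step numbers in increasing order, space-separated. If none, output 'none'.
Answer: none

Derivation:
Step 0: SEND seq=200 -> fresh
Step 1: SEND seq=100 -> fresh
Step 2: DROP seq=311 -> fresh
Step 3: SEND seq=444 -> fresh
Step 4: SEND seq=542 -> fresh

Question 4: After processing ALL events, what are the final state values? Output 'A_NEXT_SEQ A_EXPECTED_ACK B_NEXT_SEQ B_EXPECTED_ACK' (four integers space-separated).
After event 0: A_seq=100 A_ack=311 B_seq=311 B_ack=100
After event 1: A_seq=261 A_ack=311 B_seq=311 B_ack=261
After event 2: A_seq=261 A_ack=311 B_seq=444 B_ack=261
After event 3: A_seq=261 A_ack=311 B_seq=542 B_ack=261
After event 4: A_seq=261 A_ack=311 B_seq=697 B_ack=261

Answer: 261 311 697 261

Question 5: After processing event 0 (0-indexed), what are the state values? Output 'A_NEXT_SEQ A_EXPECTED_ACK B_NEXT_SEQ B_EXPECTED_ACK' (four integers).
After event 0: A_seq=100 A_ack=311 B_seq=311 B_ack=100

100 311 311 100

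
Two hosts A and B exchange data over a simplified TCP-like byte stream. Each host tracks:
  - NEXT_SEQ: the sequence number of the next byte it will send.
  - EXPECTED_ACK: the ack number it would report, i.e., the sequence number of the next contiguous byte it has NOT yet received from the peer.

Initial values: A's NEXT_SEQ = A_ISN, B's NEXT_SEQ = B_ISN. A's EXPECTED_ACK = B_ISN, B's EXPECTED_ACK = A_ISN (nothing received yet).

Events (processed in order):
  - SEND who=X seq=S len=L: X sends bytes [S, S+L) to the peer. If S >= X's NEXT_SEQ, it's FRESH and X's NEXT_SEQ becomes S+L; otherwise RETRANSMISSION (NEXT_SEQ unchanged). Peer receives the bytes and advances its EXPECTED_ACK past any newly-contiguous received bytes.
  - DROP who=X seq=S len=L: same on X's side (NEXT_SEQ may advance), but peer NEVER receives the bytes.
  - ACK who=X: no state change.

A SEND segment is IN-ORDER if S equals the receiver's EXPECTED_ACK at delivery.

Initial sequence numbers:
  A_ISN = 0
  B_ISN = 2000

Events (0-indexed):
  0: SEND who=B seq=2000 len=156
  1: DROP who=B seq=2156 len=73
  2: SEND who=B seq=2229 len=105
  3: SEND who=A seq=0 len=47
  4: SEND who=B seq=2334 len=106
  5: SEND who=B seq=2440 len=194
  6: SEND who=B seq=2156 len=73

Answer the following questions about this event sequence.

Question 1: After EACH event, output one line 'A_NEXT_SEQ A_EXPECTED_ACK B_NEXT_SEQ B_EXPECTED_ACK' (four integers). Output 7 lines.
0 2156 2156 0
0 2156 2229 0
0 2156 2334 0
47 2156 2334 47
47 2156 2440 47
47 2156 2634 47
47 2634 2634 47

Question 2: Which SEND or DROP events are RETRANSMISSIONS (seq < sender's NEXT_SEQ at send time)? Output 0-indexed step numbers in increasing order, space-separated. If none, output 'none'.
Answer: 6

Derivation:
Step 0: SEND seq=2000 -> fresh
Step 1: DROP seq=2156 -> fresh
Step 2: SEND seq=2229 -> fresh
Step 3: SEND seq=0 -> fresh
Step 4: SEND seq=2334 -> fresh
Step 5: SEND seq=2440 -> fresh
Step 6: SEND seq=2156 -> retransmit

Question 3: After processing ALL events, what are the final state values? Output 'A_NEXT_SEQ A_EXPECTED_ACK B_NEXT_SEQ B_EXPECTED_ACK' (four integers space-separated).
After event 0: A_seq=0 A_ack=2156 B_seq=2156 B_ack=0
After event 1: A_seq=0 A_ack=2156 B_seq=2229 B_ack=0
After event 2: A_seq=0 A_ack=2156 B_seq=2334 B_ack=0
After event 3: A_seq=47 A_ack=2156 B_seq=2334 B_ack=47
After event 4: A_seq=47 A_ack=2156 B_seq=2440 B_ack=47
After event 5: A_seq=47 A_ack=2156 B_seq=2634 B_ack=47
After event 6: A_seq=47 A_ack=2634 B_seq=2634 B_ack=47

Answer: 47 2634 2634 47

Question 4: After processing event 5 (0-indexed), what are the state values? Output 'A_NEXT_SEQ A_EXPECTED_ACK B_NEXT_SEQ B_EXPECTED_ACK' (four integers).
After event 0: A_seq=0 A_ack=2156 B_seq=2156 B_ack=0
After event 1: A_seq=0 A_ack=2156 B_seq=2229 B_ack=0
After event 2: A_seq=0 A_ack=2156 B_seq=2334 B_ack=0
After event 3: A_seq=47 A_ack=2156 B_seq=2334 B_ack=47
After event 4: A_seq=47 A_ack=2156 B_seq=2440 B_ack=47
After event 5: A_seq=47 A_ack=2156 B_seq=2634 B_ack=47

47 2156 2634 47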